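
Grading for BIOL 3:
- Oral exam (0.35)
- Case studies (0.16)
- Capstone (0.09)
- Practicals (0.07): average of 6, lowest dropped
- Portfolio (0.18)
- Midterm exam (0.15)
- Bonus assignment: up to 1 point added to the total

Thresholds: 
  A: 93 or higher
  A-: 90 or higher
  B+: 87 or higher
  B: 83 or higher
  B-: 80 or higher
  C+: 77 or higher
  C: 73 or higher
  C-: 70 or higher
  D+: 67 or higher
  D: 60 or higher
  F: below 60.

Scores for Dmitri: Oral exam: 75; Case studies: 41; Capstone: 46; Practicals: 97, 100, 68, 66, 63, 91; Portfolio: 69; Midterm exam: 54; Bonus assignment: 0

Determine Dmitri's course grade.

Practicals: drop 63 → average of remaining 5 = 422/5 = 84.4
Weighted total:
  Oral exam 75 × 0.35 = 26.25
  Case studies 41 × 0.16 = 6.56
  Capstone 46 × 0.09 = 4.14
  Practicals 84.4 × 0.07 = 5.908
  Portfolio 69 × 0.18 = 12.42
  Midterm exam 54 × 0.15 = 8.1
Sum = 63.378
Bonus assignment: 63.378 + 0 = 63.378
63.378 is ≥ 60 and < 67 → D

D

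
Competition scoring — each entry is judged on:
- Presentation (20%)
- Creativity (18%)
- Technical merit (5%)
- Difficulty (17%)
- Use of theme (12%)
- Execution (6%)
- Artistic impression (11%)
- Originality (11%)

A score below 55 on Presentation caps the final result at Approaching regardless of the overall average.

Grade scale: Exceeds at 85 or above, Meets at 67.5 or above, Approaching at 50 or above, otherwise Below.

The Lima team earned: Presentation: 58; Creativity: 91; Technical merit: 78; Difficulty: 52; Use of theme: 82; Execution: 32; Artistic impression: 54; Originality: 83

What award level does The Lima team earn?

Meets

Presentation score 58 ≥ 55: minimum met.
Weighted total:
  Presentation 58 × 0.2 = 11.6
  Creativity 91 × 0.18 = 16.38
  Technical merit 78 × 0.05 = 3.9
  Difficulty 52 × 0.17 = 8.84
  Use of theme 82 × 0.12 = 9.84
  Execution 32 × 0.06 = 1.92
  Artistic impression 54 × 0.11 = 5.94
  Originality 83 × 0.11 = 9.13
Sum = 67.55
67.55 is ≥ 67.5 and < 85 → Meets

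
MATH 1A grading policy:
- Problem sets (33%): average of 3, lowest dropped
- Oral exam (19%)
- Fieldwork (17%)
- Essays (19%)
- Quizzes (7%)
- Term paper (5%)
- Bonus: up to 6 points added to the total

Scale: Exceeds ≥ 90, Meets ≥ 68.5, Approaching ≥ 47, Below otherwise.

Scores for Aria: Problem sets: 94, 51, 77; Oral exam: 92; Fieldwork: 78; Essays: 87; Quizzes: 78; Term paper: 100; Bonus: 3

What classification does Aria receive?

Problem sets: drop 51 → average of remaining 2 = 171/2 = 85.5
Weighted total:
  Problem sets 85.5 × 0.33 = 28.215
  Oral exam 92 × 0.19 = 17.48
  Fieldwork 78 × 0.17 = 13.26
  Essays 87 × 0.19 = 16.53
  Quizzes 78 × 0.07 = 5.46
  Term paper 100 × 0.05 = 5
Sum = 85.945
Bonus: 85.945 + 3 = 88.945
88.945 is ≥ 68.5 and < 90 → Meets

Meets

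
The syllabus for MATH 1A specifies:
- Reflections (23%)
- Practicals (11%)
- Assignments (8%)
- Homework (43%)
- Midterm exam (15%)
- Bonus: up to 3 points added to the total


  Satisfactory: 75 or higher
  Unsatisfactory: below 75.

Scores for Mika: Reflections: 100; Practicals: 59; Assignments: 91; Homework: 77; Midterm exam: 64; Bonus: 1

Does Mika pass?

Weighted total:
  Reflections 100 × 0.23 = 23
  Practicals 59 × 0.11 = 6.49
  Assignments 91 × 0.08 = 7.28
  Homework 77 × 0.43 = 33.11
  Midterm exam 64 × 0.15 = 9.6
Sum = 79.48
Bonus: 79.48 + 1 = 80.48
80.48 ≥ 75 → Satisfactory

Satisfactory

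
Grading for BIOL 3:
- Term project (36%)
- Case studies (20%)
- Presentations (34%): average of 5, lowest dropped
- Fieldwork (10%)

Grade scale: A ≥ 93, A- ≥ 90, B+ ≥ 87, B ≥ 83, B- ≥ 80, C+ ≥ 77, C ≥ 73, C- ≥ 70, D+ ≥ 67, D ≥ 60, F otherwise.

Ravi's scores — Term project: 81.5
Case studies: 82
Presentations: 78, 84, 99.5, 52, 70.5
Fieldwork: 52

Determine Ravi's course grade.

Presentations: drop 52 → average of remaining 4 = 332/4 = 83
Weighted total:
  Term project 81.5 × 0.36 = 29.34
  Case studies 82 × 0.2 = 16.4
  Presentations 83 × 0.34 = 28.22
  Fieldwork 52 × 0.1 = 5.2
Sum = 79.16
79.16 is ≥ 77 and < 80 → C+

C+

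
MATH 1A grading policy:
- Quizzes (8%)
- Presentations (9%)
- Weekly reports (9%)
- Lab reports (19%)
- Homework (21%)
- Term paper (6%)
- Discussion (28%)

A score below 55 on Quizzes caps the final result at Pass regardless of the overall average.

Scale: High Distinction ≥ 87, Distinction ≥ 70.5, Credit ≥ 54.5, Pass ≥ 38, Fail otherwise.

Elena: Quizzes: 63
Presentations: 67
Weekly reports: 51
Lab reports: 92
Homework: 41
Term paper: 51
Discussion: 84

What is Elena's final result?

Credit

Quizzes score 63 ≥ 55: minimum met.
Weighted total:
  Quizzes 63 × 0.08 = 5.04
  Presentations 67 × 0.09 = 6.03
  Weekly reports 51 × 0.09 = 4.59
  Lab reports 92 × 0.19 = 17.48
  Homework 41 × 0.21 = 8.61
  Term paper 51 × 0.06 = 3.06
  Discussion 84 × 0.28 = 23.52
Sum = 68.33
68.33 is ≥ 54.5 and < 70.5 → Credit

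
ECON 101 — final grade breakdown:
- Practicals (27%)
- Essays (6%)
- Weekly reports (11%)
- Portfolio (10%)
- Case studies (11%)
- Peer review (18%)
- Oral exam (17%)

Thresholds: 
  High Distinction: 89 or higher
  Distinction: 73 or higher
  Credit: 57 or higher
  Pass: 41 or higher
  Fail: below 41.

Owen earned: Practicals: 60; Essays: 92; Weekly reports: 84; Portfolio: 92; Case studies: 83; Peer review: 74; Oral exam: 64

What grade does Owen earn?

Distinction

Weighted total:
  Practicals 60 × 0.27 = 16.2
  Essays 92 × 0.06 = 5.52
  Weekly reports 84 × 0.11 = 9.24
  Portfolio 92 × 0.1 = 9.2
  Case studies 83 × 0.11 = 9.13
  Peer review 74 × 0.18 = 13.32
  Oral exam 64 × 0.17 = 10.88
Sum = 73.49
73.49 is ≥ 73 and < 89 → Distinction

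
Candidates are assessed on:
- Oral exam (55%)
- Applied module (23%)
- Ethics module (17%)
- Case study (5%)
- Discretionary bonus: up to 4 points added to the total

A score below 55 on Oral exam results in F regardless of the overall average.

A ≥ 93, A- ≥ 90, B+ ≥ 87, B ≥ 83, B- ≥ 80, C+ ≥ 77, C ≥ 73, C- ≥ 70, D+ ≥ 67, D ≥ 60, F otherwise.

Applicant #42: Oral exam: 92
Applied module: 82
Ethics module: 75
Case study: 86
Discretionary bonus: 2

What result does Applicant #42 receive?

Oral exam score 92 ≥ 55: minimum met.
Weighted total:
  Oral exam 92 × 0.55 = 50.6
  Applied module 82 × 0.23 = 18.86
  Ethics module 75 × 0.17 = 12.75
  Case study 86 × 0.05 = 4.3
Sum = 86.51
Discretionary bonus: 86.51 + 2 = 88.51
88.51 is ≥ 87 and < 90 → B+

B+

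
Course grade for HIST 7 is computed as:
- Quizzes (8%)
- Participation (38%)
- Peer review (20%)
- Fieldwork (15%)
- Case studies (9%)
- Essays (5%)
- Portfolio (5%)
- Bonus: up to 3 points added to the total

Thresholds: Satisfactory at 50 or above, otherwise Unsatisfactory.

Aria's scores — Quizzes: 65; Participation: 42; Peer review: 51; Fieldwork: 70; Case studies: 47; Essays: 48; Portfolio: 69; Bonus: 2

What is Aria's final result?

Weighted total:
  Quizzes 65 × 0.08 = 5.2
  Participation 42 × 0.38 = 15.96
  Peer review 51 × 0.2 = 10.2
  Fieldwork 70 × 0.15 = 10.5
  Case studies 47 × 0.09 = 4.23
  Essays 48 × 0.05 = 2.4
  Portfolio 69 × 0.05 = 3.45
Sum = 51.94
Bonus: 51.94 + 2 = 53.94
53.94 ≥ 50 → Satisfactory

Satisfactory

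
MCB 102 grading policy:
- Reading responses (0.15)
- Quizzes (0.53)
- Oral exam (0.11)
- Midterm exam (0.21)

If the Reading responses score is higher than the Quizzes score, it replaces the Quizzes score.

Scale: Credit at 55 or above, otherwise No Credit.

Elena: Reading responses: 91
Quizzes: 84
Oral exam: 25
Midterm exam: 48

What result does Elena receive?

Credit

Reading responses (91) > Quizzes (84), so Quizzes counts as 91.
Weighted total:
  Reading responses 91 × 0.15 = 13.65
  Quizzes 91 × 0.53 = 48.23
  Oral exam 25 × 0.11 = 2.75
  Midterm exam 48 × 0.21 = 10.08
Sum = 74.71
74.71 ≥ 55 → Credit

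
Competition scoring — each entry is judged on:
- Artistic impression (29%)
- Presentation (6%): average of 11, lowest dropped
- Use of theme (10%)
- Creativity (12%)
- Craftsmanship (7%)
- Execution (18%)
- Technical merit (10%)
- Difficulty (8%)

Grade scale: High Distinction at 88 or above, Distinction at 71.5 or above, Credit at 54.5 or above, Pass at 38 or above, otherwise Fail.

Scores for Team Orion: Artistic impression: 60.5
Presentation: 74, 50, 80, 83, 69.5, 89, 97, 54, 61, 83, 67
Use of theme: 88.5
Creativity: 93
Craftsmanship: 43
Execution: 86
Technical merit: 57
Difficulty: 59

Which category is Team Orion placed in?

Credit

Presentation: drop 50 → average of remaining 10 = 757.5/10 = 75.75
Weighted total:
  Artistic impression 60.5 × 0.29 = 17.545
  Presentation 75.75 × 0.06 = 4.545
  Use of theme 88.5 × 0.1 = 8.85
  Creativity 93 × 0.12 = 11.16
  Craftsmanship 43 × 0.07 = 3.01
  Execution 86 × 0.18 = 15.48
  Technical merit 57 × 0.1 = 5.7
  Difficulty 59 × 0.08 = 4.72
Sum = 71.01
71.01 is ≥ 54.5 and < 71.5 → Credit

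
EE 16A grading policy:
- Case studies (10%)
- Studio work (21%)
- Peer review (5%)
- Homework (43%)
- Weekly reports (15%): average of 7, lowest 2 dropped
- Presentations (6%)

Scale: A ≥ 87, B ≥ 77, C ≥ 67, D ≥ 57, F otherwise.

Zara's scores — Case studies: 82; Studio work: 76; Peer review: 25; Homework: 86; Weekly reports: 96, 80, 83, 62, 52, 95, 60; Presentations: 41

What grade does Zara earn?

Weekly reports: drop 52, 60 → average of remaining 5 = 416/5 = 83.2
Weighted total:
  Case studies 82 × 0.1 = 8.2
  Studio work 76 × 0.21 = 15.96
  Peer review 25 × 0.05 = 1.25
  Homework 86 × 0.43 = 36.98
  Weekly reports 83.2 × 0.15 = 12.48
  Presentations 41 × 0.06 = 2.46
Sum = 77.33
77.33 is ≥ 77 and < 87 → B

B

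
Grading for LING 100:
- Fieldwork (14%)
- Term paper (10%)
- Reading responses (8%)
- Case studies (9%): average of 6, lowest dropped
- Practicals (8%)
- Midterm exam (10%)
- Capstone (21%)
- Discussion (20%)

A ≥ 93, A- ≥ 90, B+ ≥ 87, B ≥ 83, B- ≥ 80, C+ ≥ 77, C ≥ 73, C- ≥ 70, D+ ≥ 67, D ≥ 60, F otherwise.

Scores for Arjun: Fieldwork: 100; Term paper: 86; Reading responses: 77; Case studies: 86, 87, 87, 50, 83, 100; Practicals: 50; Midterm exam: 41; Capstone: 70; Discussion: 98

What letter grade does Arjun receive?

C+

Case studies: drop 50 → average of remaining 5 = 443/5 = 88.6
Weighted total:
  Fieldwork 100 × 0.14 = 14
  Term paper 86 × 0.1 = 8.6
  Reading responses 77 × 0.08 = 6.16
  Case studies 88.6 × 0.09 = 7.974
  Practicals 50 × 0.08 = 4
  Midterm exam 41 × 0.1 = 4.1
  Capstone 70 × 0.21 = 14.7
  Discussion 98 × 0.2 = 19.6
Sum = 79.134
79.134 is ≥ 77 and < 80 → C+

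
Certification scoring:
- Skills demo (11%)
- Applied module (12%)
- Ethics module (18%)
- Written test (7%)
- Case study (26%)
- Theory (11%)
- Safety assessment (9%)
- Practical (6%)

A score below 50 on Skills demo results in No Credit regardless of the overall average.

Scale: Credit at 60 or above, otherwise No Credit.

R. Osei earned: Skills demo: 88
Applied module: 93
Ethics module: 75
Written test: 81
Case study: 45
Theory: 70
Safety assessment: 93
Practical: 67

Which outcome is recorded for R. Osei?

Skills demo score 88 ≥ 50: minimum met.
Weighted total:
  Skills demo 88 × 0.11 = 9.68
  Applied module 93 × 0.12 = 11.16
  Ethics module 75 × 0.18 = 13.5
  Written test 81 × 0.07 = 5.67
  Case study 45 × 0.26 = 11.7
  Theory 70 × 0.11 = 7.7
  Safety assessment 93 × 0.09 = 8.37
  Practical 67 × 0.06 = 4.02
Sum = 71.8
71.8 ≥ 60 → Credit

Credit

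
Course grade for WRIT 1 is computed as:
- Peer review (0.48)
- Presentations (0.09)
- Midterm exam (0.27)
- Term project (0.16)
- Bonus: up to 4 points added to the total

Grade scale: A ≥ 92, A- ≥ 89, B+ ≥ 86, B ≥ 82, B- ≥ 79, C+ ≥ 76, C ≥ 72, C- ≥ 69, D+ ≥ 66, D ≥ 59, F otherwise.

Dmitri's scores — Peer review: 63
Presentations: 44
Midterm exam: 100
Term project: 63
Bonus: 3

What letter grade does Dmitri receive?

C

Weighted total:
  Peer review 63 × 0.48 = 30.24
  Presentations 44 × 0.09 = 3.96
  Midterm exam 100 × 0.27 = 27
  Term project 63 × 0.16 = 10.08
Sum = 71.28
Bonus: 71.28 + 3 = 74.28
74.28 is ≥ 72 and < 76 → C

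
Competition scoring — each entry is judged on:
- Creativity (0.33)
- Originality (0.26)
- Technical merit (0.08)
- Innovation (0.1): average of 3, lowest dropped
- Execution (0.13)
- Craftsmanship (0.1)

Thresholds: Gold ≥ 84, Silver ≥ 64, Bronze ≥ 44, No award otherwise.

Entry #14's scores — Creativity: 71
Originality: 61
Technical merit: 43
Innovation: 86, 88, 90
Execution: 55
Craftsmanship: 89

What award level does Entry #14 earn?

Silver

Innovation: drop 86 → average of remaining 2 = 178/2 = 89
Weighted total:
  Creativity 71 × 0.33 = 23.43
  Originality 61 × 0.26 = 15.86
  Technical merit 43 × 0.08 = 3.44
  Innovation 89 × 0.1 = 8.9
  Execution 55 × 0.13 = 7.15
  Craftsmanship 89 × 0.1 = 8.9
Sum = 67.68
67.68 is ≥ 64 and < 84 → Silver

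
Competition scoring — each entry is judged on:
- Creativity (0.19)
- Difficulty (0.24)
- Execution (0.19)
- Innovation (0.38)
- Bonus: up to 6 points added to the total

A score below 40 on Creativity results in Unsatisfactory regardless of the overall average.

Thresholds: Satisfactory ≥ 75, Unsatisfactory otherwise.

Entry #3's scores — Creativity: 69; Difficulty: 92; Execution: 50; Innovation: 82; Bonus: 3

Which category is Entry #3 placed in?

Satisfactory

Creativity score 69 ≥ 40: minimum met.
Weighted total:
  Creativity 69 × 0.19 = 13.11
  Difficulty 92 × 0.24 = 22.08
  Execution 50 × 0.19 = 9.5
  Innovation 82 × 0.38 = 31.16
Sum = 75.85
Bonus: 75.85 + 3 = 78.85
78.85 ≥ 75 → Satisfactory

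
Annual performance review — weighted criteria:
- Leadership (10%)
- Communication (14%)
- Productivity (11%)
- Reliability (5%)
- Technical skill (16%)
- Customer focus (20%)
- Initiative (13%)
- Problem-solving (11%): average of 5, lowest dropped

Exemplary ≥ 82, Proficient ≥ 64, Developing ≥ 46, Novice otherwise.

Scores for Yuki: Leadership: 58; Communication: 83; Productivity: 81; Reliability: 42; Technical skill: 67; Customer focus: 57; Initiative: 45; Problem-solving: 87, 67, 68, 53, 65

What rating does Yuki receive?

Proficient

Problem-solving: drop 53 → average of remaining 4 = 287/4 = 71.75
Weighted total:
  Leadership 58 × 0.1 = 5.8
  Communication 83 × 0.14 = 11.62
  Productivity 81 × 0.11 = 8.91
  Reliability 42 × 0.05 = 2.1
  Technical skill 67 × 0.16 = 10.72
  Customer focus 57 × 0.2 = 11.4
  Initiative 45 × 0.13 = 5.85
  Problem-solving 71.75 × 0.11 = 7.8925
Sum = 64.2925
64.2925 is ≥ 64 and < 82 → Proficient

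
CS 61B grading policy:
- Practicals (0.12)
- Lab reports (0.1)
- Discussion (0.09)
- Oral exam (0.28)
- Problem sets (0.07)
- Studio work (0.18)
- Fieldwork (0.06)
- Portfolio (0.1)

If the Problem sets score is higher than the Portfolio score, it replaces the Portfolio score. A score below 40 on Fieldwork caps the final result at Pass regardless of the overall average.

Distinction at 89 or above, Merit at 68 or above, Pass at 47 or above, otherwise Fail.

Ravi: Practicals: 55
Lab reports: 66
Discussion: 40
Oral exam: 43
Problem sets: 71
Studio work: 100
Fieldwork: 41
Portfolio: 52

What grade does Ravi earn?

Problem sets (71) > Portfolio (52), so Portfolio counts as 71.
Fieldwork score 41 ≥ 40: minimum met.
Weighted total:
  Practicals 55 × 0.12 = 6.6
  Lab reports 66 × 0.1 = 6.6
  Discussion 40 × 0.09 = 3.6
  Oral exam 43 × 0.28 = 12.04
  Problem sets 71 × 0.07 = 4.97
  Studio work 100 × 0.18 = 18
  Fieldwork 41 × 0.06 = 2.46
  Portfolio 71 × 0.1 = 7.1
Sum = 61.37
61.37 is ≥ 47 and < 68 → Pass

Pass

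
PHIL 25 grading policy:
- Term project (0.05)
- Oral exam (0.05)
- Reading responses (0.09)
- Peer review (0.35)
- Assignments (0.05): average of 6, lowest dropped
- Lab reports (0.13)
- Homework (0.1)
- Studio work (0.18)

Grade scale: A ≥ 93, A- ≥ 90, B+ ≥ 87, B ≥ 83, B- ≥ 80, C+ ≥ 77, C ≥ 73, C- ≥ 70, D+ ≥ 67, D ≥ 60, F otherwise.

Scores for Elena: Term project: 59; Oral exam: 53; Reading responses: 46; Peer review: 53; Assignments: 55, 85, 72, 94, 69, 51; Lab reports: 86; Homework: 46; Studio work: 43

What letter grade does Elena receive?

F

Assignments: drop 51 → average of remaining 5 = 375/5 = 75
Weighted total:
  Term project 59 × 0.05 = 2.95
  Oral exam 53 × 0.05 = 2.65
  Reading responses 46 × 0.09 = 4.14
  Peer review 53 × 0.35 = 18.55
  Assignments 75 × 0.05 = 3.75
  Lab reports 86 × 0.13 = 11.18
  Homework 46 × 0.1 = 4.6
  Studio work 43 × 0.18 = 7.74
Sum = 55.56
55.56 < 60 → F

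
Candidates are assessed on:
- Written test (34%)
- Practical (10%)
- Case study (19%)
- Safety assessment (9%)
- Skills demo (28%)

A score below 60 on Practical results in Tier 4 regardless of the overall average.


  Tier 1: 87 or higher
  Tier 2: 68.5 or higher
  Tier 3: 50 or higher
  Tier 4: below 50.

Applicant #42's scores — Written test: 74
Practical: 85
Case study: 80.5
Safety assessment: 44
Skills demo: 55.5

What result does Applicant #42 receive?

Tier 3

Practical score 85 ≥ 60: minimum met.
Weighted total:
  Written test 74 × 0.34 = 25.16
  Practical 85 × 0.1 = 8.5
  Case study 80.5 × 0.19 = 15.295
  Safety assessment 44 × 0.09 = 3.96
  Skills demo 55.5 × 0.28 = 15.54
Sum = 68.455
68.455 is ≥ 50 and < 68.5 → Tier 3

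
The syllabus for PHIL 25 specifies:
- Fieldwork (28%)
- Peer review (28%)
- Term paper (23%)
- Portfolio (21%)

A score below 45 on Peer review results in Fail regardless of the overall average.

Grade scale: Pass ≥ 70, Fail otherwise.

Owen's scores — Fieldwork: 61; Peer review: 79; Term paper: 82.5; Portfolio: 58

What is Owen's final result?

Peer review score 79 ≥ 45: minimum met.
Weighted total:
  Fieldwork 61 × 0.28 = 17.08
  Peer review 79 × 0.28 = 22.12
  Term paper 82.5 × 0.23 = 18.975
  Portfolio 58 × 0.21 = 12.18
Sum = 70.355
70.355 ≥ 70 → Pass

Pass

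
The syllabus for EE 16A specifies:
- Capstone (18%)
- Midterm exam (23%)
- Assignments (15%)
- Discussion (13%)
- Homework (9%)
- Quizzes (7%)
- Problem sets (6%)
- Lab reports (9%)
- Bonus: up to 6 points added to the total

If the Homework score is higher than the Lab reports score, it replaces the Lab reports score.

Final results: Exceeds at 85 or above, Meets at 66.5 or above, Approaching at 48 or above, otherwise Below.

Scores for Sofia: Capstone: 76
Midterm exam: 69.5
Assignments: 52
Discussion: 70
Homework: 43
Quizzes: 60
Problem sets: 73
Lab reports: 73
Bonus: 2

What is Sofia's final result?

Meets

Homework (43) ≤ Lab reports (73), so Lab reports stays at 73.
Weighted total:
  Capstone 76 × 0.18 = 13.68
  Midterm exam 69.5 × 0.23 = 15.985
  Assignments 52 × 0.15 = 7.8
  Discussion 70 × 0.13 = 9.1
  Homework 43 × 0.09 = 3.87
  Quizzes 60 × 0.07 = 4.2
  Problem sets 73 × 0.06 = 4.38
  Lab reports 73 × 0.09 = 6.57
Sum = 65.585
Bonus: 65.585 + 2 = 67.585
67.585 is ≥ 66.5 and < 85 → Meets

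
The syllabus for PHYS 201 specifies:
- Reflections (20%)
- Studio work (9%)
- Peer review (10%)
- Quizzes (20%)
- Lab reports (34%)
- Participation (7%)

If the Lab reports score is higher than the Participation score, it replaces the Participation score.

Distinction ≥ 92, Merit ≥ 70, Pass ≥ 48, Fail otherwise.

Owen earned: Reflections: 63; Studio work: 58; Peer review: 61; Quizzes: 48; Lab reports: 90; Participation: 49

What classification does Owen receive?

Merit

Lab reports (90) > Participation (49), so Participation counts as 90.
Weighted total:
  Reflections 63 × 0.2 = 12.6
  Studio work 58 × 0.09 = 5.22
  Peer review 61 × 0.1 = 6.1
  Quizzes 48 × 0.2 = 9.6
  Lab reports 90 × 0.34 = 30.6
  Participation 90 × 0.07 = 6.3
Sum = 70.42
70.42 is ≥ 70 and < 92 → Merit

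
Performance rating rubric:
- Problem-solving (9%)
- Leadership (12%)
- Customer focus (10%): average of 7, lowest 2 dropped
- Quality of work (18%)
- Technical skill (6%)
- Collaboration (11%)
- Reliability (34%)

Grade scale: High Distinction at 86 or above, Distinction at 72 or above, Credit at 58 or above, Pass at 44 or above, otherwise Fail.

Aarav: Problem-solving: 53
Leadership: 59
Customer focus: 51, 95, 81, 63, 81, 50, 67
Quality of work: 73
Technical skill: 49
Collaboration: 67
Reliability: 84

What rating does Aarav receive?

Customer focus: drop 50, 51 → average of remaining 5 = 387/5 = 77.4
Weighted total:
  Problem-solving 53 × 0.09 = 4.77
  Leadership 59 × 0.12 = 7.08
  Customer focus 77.4 × 0.1 = 7.74
  Quality of work 73 × 0.18 = 13.14
  Technical skill 49 × 0.06 = 2.94
  Collaboration 67 × 0.11 = 7.37
  Reliability 84 × 0.34 = 28.56
Sum = 71.6
71.6 is ≥ 58 and < 72 → Credit

Credit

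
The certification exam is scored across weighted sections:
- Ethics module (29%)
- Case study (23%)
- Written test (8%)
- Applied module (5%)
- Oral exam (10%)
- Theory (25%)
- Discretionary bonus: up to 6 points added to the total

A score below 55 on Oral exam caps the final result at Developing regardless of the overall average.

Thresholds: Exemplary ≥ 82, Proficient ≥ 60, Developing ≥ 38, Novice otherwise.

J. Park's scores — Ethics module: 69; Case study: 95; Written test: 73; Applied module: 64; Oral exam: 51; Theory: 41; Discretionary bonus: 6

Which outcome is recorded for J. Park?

Developing

Oral exam score 51 < 55: minimum not met.
Weighted total:
  Ethics module 69 × 0.29 = 20.01
  Case study 95 × 0.23 = 21.85
  Written test 73 × 0.08 = 5.84
  Applied module 64 × 0.05 = 3.2
  Oral exam 51 × 0.1 = 5.1
  Theory 41 × 0.25 = 10.25
Sum = 66.25
Discretionary bonus: 66.25 + 6 = 72.25
72.25 would be Proficient; cap at Developing applies → Developing.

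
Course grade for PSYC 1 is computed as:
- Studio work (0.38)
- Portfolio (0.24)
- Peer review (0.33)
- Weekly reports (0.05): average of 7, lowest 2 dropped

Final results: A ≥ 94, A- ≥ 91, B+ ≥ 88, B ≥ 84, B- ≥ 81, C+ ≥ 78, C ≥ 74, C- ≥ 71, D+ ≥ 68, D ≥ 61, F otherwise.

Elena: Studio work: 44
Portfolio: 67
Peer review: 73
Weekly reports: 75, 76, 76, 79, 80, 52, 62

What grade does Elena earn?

Weekly reports: drop 52, 62 → average of remaining 5 = 386/5 = 77.2
Weighted total:
  Studio work 44 × 0.38 = 16.72
  Portfolio 67 × 0.24 = 16.08
  Peer review 73 × 0.33 = 24.09
  Weekly reports 77.2 × 0.05 = 3.86
Sum = 60.75
60.75 < 61 → F

F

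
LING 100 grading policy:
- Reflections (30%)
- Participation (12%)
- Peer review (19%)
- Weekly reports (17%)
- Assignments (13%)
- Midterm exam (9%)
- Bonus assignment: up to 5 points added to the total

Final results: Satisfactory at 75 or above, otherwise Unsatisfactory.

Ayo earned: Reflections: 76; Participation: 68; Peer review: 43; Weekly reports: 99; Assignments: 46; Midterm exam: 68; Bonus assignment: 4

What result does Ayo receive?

Unsatisfactory

Weighted total:
  Reflections 76 × 0.3 = 22.8
  Participation 68 × 0.12 = 8.16
  Peer review 43 × 0.19 = 8.17
  Weekly reports 99 × 0.17 = 16.83
  Assignments 46 × 0.13 = 5.98
  Midterm exam 68 × 0.09 = 6.12
Sum = 68.06
Bonus assignment: 68.06 + 4 = 72.06
72.06 < 75 → Unsatisfactory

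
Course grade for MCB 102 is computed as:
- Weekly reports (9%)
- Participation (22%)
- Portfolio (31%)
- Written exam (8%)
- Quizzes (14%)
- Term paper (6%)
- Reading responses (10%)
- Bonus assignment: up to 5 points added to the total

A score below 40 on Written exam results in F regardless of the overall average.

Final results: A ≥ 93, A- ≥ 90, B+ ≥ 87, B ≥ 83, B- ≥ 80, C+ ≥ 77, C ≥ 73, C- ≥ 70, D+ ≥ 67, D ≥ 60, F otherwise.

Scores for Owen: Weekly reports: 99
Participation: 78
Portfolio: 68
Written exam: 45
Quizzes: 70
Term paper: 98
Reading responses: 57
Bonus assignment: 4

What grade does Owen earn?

Written exam score 45 ≥ 40: minimum met.
Weighted total:
  Weekly reports 99 × 0.09 = 8.91
  Participation 78 × 0.22 = 17.16
  Portfolio 68 × 0.31 = 21.08
  Written exam 45 × 0.08 = 3.6
  Quizzes 70 × 0.14 = 9.8
  Term paper 98 × 0.06 = 5.88
  Reading responses 57 × 0.1 = 5.7
Sum = 72.13
Bonus assignment: 72.13 + 4 = 76.13
76.13 is ≥ 73 and < 77 → C

C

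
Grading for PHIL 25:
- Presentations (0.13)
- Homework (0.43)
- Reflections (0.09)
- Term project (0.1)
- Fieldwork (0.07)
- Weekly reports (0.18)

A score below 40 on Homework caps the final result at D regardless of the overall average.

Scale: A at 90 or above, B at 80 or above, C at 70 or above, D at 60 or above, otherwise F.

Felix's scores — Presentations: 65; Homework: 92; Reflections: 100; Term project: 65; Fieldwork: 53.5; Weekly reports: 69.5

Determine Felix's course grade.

Homework score 92 ≥ 40: minimum met.
Weighted total:
  Presentations 65 × 0.13 = 8.45
  Homework 92 × 0.43 = 39.56
  Reflections 100 × 0.09 = 9
  Term project 65 × 0.1 = 6.5
  Fieldwork 53.5 × 0.07 = 3.745
  Weekly reports 69.5 × 0.18 = 12.51
Sum = 79.765
79.765 is ≥ 70 and < 80 → C

C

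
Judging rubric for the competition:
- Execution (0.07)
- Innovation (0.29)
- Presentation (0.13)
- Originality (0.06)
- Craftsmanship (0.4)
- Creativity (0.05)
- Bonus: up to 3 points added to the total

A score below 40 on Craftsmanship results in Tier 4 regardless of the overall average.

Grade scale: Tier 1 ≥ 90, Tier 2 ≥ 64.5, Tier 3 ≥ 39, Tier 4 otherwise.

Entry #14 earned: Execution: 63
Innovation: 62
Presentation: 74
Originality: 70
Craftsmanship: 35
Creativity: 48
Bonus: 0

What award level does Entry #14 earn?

Craftsmanship score 35 < 40: minimum not met.
Weighted total:
  Execution 63 × 0.07 = 4.41
  Innovation 62 × 0.29 = 17.98
  Presentation 74 × 0.13 = 9.62
  Originality 70 × 0.06 = 4.2
  Craftsmanship 35 × 0.4 = 14
  Creativity 48 × 0.05 = 2.4
Sum = 52.61
Bonus: 52.61 + 0 = 52.61
Because the Craftsmanship minimum was not met, the result is Tier 4.

Tier 4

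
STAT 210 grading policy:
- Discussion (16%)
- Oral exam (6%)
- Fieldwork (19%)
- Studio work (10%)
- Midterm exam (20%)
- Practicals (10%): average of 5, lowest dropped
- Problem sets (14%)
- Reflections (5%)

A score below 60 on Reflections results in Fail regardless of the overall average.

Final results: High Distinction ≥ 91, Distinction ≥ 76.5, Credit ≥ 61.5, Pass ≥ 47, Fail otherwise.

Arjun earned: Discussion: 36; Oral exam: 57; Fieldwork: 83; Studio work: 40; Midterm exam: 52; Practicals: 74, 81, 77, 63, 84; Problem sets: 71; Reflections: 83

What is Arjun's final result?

Pass

Practicals: drop 63 → average of remaining 4 = 316/4 = 79
Reflections score 83 ≥ 60: minimum met.
Weighted total:
  Discussion 36 × 0.16 = 5.76
  Oral exam 57 × 0.06 = 3.42
  Fieldwork 83 × 0.19 = 15.77
  Studio work 40 × 0.1 = 4
  Midterm exam 52 × 0.2 = 10.4
  Practicals 79 × 0.1 = 7.9
  Problem sets 71 × 0.14 = 9.94
  Reflections 83 × 0.05 = 4.15
Sum = 61.34
61.34 is ≥ 47 and < 61.5 → Pass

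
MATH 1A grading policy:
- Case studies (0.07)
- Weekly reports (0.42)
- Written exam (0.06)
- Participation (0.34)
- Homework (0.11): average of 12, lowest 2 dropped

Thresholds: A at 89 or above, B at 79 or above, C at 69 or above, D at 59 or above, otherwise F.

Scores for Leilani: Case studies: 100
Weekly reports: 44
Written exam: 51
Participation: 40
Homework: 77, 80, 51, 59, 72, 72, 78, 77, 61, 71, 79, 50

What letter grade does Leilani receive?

F

Homework: drop 50, 51 → average of remaining 10 = 726/10 = 72.6
Weighted total:
  Case studies 100 × 0.07 = 7
  Weekly reports 44 × 0.42 = 18.48
  Written exam 51 × 0.06 = 3.06
  Participation 40 × 0.34 = 13.6
  Homework 72.6 × 0.11 = 7.986
Sum = 50.126
50.126 < 59 → F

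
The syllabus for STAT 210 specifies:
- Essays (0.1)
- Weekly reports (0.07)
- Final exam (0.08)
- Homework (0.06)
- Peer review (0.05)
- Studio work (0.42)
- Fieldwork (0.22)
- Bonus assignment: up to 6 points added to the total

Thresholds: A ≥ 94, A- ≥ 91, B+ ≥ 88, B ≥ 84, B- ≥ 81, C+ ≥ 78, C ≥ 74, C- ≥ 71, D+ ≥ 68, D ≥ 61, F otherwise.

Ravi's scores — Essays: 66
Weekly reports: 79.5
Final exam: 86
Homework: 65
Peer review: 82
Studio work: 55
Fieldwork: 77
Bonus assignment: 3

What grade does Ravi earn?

D+

Weighted total:
  Essays 66 × 0.1 = 6.6
  Weekly reports 79.5 × 0.07 = 5.565
  Final exam 86 × 0.08 = 6.88
  Homework 65 × 0.06 = 3.9
  Peer review 82 × 0.05 = 4.1
  Studio work 55 × 0.42 = 23.1
  Fieldwork 77 × 0.22 = 16.94
Sum = 67.085
Bonus assignment: 67.085 + 3 = 70.085
70.085 is ≥ 68 and < 71 → D+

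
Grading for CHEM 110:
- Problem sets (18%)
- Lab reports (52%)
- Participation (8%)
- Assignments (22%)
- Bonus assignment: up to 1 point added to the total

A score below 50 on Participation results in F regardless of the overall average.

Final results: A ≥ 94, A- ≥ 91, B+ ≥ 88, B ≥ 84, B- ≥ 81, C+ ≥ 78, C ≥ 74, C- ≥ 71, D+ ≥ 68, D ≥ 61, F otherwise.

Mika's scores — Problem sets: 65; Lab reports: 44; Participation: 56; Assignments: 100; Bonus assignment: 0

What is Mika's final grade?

Participation score 56 ≥ 50: minimum met.
Weighted total:
  Problem sets 65 × 0.18 = 11.7
  Lab reports 44 × 0.52 = 22.88
  Participation 56 × 0.08 = 4.48
  Assignments 100 × 0.22 = 22
Sum = 61.06
Bonus assignment: 61.06 + 0 = 61.06
61.06 is ≥ 61 and < 68 → D

D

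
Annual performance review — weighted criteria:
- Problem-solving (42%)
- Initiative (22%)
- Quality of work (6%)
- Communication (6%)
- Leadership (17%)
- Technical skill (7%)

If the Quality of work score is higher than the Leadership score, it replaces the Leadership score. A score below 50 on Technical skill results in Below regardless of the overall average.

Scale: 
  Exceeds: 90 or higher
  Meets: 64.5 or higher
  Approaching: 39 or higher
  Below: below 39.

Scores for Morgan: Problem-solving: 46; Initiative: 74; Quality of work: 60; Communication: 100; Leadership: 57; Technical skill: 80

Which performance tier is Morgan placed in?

Approaching

Quality of work (60) > Leadership (57), so Leadership counts as 60.
Technical skill score 80 ≥ 50: minimum met.
Weighted total:
  Problem-solving 46 × 0.42 = 19.32
  Initiative 74 × 0.22 = 16.28
  Quality of work 60 × 0.06 = 3.6
  Communication 100 × 0.06 = 6
  Leadership 60 × 0.17 = 10.2
  Technical skill 80 × 0.07 = 5.6
Sum = 61
61 is ≥ 39 and < 64.5 → Approaching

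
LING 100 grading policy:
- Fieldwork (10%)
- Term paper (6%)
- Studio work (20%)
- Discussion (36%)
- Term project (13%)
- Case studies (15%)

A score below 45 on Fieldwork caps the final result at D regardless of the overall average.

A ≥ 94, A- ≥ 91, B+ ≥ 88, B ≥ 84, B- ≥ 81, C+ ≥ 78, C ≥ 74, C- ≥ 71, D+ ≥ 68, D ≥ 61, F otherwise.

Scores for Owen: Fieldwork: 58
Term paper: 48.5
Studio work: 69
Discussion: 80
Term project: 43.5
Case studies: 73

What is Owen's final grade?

Fieldwork score 58 ≥ 45: minimum met.
Weighted total:
  Fieldwork 58 × 0.1 = 5.8
  Term paper 48.5 × 0.06 = 2.91
  Studio work 69 × 0.2 = 13.8
  Discussion 80 × 0.36 = 28.8
  Term project 43.5 × 0.13 = 5.655
  Case studies 73 × 0.15 = 10.95
Sum = 67.915
67.915 is ≥ 61 and < 68 → D

D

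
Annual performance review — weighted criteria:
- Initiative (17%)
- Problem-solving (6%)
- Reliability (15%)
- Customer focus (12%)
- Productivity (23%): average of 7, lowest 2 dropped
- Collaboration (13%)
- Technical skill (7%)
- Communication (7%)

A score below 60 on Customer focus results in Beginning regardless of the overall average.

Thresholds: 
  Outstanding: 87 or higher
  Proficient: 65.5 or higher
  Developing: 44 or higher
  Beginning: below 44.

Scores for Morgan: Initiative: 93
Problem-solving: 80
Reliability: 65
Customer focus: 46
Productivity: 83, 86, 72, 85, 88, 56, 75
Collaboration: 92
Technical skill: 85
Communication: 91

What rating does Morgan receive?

Beginning

Productivity: drop 56, 72 → average of remaining 5 = 417/5 = 83.4
Customer focus score 46 < 60: minimum not met.
Weighted total:
  Initiative 93 × 0.17 = 15.81
  Problem-solving 80 × 0.06 = 4.8
  Reliability 65 × 0.15 = 9.75
  Customer focus 46 × 0.12 = 5.52
  Productivity 83.4 × 0.23 = 19.182
  Collaboration 92 × 0.13 = 11.96
  Technical skill 85 × 0.07 = 5.95
  Communication 91 × 0.07 = 6.37
Sum = 79.342
Because the Customer focus minimum was not met, the result is Beginning.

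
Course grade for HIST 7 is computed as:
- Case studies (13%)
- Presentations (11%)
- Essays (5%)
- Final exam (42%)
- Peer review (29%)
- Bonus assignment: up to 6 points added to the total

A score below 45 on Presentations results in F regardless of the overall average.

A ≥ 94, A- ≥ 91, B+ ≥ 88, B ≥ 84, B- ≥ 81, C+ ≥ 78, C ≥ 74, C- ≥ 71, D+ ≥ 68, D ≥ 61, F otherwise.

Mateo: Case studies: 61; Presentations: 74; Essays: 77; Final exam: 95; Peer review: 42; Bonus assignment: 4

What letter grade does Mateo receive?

Presentations score 74 ≥ 45: minimum met.
Weighted total:
  Case studies 61 × 0.13 = 7.93
  Presentations 74 × 0.11 = 8.14
  Essays 77 × 0.05 = 3.85
  Final exam 95 × 0.42 = 39.9
  Peer review 42 × 0.29 = 12.18
Sum = 72
Bonus assignment: 72 + 4 = 76
76 is ≥ 74 and < 78 → C

C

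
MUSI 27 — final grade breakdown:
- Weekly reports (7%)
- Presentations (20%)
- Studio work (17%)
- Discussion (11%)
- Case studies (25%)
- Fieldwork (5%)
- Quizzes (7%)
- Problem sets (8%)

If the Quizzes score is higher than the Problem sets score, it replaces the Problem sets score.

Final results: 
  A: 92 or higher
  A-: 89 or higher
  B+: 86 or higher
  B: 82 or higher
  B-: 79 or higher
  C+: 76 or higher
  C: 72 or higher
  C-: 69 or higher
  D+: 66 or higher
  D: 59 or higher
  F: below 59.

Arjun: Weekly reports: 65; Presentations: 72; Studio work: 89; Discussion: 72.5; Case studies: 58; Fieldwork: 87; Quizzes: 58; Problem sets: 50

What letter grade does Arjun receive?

Quizzes (58) > Problem sets (50), so Problem sets counts as 58.
Weighted total:
  Weekly reports 65 × 0.07 = 4.55
  Presentations 72 × 0.2 = 14.4
  Studio work 89 × 0.17 = 15.13
  Discussion 72.5 × 0.11 = 7.975
  Case studies 58 × 0.25 = 14.5
  Fieldwork 87 × 0.05 = 4.35
  Quizzes 58 × 0.07 = 4.06
  Problem sets 58 × 0.08 = 4.64
Sum = 69.605
69.605 is ≥ 69 and < 72 → C-

C-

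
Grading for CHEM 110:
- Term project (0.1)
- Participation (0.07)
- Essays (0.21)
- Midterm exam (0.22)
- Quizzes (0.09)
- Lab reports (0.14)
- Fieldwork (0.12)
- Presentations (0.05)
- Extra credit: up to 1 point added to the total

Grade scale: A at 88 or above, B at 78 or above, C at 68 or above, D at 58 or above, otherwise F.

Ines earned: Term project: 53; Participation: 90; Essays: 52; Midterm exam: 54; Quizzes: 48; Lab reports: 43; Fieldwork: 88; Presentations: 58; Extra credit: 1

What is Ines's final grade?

D

Weighted total:
  Term project 53 × 0.1 = 5.3
  Participation 90 × 0.07 = 6.3
  Essays 52 × 0.21 = 10.92
  Midterm exam 54 × 0.22 = 11.88
  Quizzes 48 × 0.09 = 4.32
  Lab reports 43 × 0.14 = 6.02
  Fieldwork 88 × 0.12 = 10.56
  Presentations 58 × 0.05 = 2.9
Sum = 58.2
Extra credit: 58.2 + 1 = 59.2
59.2 is ≥ 58 and < 68 → D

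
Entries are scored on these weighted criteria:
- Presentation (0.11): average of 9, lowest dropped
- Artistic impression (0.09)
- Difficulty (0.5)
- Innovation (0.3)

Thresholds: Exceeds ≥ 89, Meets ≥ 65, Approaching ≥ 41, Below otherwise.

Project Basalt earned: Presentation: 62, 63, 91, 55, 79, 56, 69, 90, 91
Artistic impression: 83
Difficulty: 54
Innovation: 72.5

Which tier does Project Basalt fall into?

Approaching

Presentation: drop 55 → average of remaining 8 = 601/8 = 75.125
Weighted total:
  Presentation 75.125 × 0.11 = 8.26375
  Artistic impression 83 × 0.09 = 7.47
  Difficulty 54 × 0.5 = 27
  Innovation 72.5 × 0.3 = 21.75
Sum = 64.48375
64.48375 is ≥ 41 and < 65 → Approaching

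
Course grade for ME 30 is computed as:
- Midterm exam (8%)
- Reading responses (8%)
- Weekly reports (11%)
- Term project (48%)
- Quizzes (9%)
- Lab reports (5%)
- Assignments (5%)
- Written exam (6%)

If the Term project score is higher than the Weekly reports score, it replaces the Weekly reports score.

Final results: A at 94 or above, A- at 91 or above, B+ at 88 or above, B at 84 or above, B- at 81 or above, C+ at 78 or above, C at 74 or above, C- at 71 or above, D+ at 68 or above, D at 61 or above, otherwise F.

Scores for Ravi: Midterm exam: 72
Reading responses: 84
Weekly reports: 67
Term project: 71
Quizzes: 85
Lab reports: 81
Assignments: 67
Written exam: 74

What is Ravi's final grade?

C-

Term project (71) > Weekly reports (67), so Weekly reports counts as 71.
Weighted total:
  Midterm exam 72 × 0.08 = 5.76
  Reading responses 84 × 0.08 = 6.72
  Weekly reports 71 × 0.11 = 7.81
  Term project 71 × 0.48 = 34.08
  Quizzes 85 × 0.09 = 7.65
  Lab reports 81 × 0.05 = 4.05
  Assignments 67 × 0.05 = 3.35
  Written exam 74 × 0.06 = 4.44
Sum = 73.86
73.86 is ≥ 71 and < 74 → C-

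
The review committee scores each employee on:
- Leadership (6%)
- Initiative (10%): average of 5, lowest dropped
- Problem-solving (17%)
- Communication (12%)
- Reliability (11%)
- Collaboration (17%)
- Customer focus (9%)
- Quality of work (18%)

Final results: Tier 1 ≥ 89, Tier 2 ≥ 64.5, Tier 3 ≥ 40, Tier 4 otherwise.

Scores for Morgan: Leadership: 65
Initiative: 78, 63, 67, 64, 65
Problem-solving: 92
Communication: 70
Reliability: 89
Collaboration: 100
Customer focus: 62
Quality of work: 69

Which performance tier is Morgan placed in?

Initiative: drop 63 → average of remaining 4 = 274/4 = 68.5
Weighted total:
  Leadership 65 × 0.06 = 3.9
  Initiative 68.5 × 0.1 = 6.85
  Problem-solving 92 × 0.17 = 15.64
  Communication 70 × 0.12 = 8.4
  Reliability 89 × 0.11 = 9.79
  Collaboration 100 × 0.17 = 17
  Customer focus 62 × 0.09 = 5.58
  Quality of work 69 × 0.18 = 12.42
Sum = 79.58
79.58 is ≥ 64.5 and < 89 → Tier 2

Tier 2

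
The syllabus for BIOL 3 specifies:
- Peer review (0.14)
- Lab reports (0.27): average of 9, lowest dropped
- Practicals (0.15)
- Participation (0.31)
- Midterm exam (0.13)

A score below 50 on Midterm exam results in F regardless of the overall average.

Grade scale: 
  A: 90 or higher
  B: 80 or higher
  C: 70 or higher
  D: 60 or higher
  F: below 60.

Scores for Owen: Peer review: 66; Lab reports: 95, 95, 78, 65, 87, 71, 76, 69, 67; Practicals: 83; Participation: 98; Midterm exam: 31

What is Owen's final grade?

F

Lab reports: drop 65 → average of remaining 8 = 638/8 = 79.75
Midterm exam score 31 < 50: minimum not met.
Weighted total:
  Peer review 66 × 0.14 = 9.24
  Lab reports 79.75 × 0.27 = 21.5325
  Practicals 83 × 0.15 = 12.45
  Participation 98 × 0.31 = 30.38
  Midterm exam 31 × 0.13 = 4.03
Sum = 77.6325
Because the Midterm exam minimum was not met, the result is F.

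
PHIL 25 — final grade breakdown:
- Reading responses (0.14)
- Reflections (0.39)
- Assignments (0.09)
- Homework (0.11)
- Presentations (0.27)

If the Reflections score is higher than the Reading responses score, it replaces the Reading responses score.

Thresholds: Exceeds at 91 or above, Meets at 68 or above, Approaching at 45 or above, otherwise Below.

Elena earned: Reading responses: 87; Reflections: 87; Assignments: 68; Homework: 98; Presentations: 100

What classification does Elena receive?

Reflections (87) ≤ Reading responses (87), so Reading responses stays at 87.
Weighted total:
  Reading responses 87 × 0.14 = 12.18
  Reflections 87 × 0.39 = 33.93
  Assignments 68 × 0.09 = 6.12
  Homework 98 × 0.11 = 10.78
  Presentations 100 × 0.27 = 27
Sum = 90.01
90.01 is ≥ 68 and < 91 → Meets

Meets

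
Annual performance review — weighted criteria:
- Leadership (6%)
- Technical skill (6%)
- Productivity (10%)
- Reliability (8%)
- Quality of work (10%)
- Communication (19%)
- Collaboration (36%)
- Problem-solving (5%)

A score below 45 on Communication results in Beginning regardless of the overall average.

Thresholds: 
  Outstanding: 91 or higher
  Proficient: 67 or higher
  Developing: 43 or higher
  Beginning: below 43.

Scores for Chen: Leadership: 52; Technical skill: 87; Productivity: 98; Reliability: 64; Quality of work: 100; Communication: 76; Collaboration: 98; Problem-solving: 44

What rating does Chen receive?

Proficient

Communication score 76 ≥ 45: minimum met.
Weighted total:
  Leadership 52 × 0.06 = 3.12
  Technical skill 87 × 0.06 = 5.22
  Productivity 98 × 0.1 = 9.8
  Reliability 64 × 0.08 = 5.12
  Quality of work 100 × 0.1 = 10
  Communication 76 × 0.19 = 14.44
  Collaboration 98 × 0.36 = 35.28
  Problem-solving 44 × 0.05 = 2.2
Sum = 85.18
85.18 is ≥ 67 and < 91 → Proficient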